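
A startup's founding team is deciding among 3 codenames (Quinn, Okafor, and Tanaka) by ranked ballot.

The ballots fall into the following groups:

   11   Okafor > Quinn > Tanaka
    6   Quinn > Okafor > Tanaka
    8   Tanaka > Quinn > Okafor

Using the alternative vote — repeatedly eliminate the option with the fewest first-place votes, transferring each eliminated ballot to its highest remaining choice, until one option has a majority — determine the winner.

Round 1: Okafor 11, Tanaka 8, Quinn 6. Quinn has the fewest and is eliminated.
Round 2: Okafor 17, Tanaka 8. Okafor has a majority.

Okafor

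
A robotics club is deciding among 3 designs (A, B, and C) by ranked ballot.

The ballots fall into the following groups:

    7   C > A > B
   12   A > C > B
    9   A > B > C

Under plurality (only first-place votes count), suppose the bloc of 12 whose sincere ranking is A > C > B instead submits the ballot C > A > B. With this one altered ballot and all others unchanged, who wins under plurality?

First-place totals with the altered ballot: A 9, B 0, C 19.
The switch changes the winner from A to C.

C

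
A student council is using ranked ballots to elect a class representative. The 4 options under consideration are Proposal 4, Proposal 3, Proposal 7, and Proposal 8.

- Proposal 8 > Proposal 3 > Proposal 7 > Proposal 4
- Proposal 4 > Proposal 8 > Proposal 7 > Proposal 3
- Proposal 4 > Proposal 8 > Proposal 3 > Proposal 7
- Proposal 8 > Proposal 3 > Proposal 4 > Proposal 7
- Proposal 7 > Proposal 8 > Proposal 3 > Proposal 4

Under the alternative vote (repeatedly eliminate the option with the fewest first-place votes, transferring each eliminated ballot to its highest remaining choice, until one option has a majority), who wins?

Round 1: Proposal 4 2, Proposal 8 2, Proposal 7 1, Proposal 3 0. Proposal 3 has the fewest and is eliminated.
Round 2: Proposal 4 2, Proposal 8 2, Proposal 7 1. Proposal 7 has the fewest and is eliminated.
Round 3: Proposal 8 3, Proposal 4 2. Proposal 8 has a majority.

Proposal 8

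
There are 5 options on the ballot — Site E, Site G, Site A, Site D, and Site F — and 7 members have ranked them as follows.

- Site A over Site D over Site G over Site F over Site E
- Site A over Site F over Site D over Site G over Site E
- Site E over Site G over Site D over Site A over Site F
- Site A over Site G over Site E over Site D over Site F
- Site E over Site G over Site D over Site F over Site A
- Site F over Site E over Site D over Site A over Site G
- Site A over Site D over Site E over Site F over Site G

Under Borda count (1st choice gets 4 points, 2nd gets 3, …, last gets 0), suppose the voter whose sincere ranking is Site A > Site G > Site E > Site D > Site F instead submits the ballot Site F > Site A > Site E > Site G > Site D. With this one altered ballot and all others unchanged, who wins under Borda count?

Site A

Borda totals with the altered ballot: Site E 15, Site G 10, Site A 17, Site D 14, Site F 14.
The winner is unchanged: still Site A.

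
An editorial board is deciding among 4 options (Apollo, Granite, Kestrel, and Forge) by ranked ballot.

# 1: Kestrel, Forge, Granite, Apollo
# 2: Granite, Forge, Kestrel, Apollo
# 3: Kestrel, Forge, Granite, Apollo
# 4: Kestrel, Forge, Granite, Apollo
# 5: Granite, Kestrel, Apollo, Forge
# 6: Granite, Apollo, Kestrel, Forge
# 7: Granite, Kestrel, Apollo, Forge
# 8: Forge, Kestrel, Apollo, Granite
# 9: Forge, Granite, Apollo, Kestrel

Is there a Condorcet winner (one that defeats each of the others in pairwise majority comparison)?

No

Head-to-head results (9 voters total):
Apollo vs Granite: Granite wins 8–1.
Apollo vs Kestrel: Kestrel wins 7–2.
Apollo vs Forge: Forge wins 6–3.
Granite vs Kestrel: Granite wins 5–4.
Granite vs Forge: Forge wins 5–4.
Kestrel vs Forge: Kestrel wins 6–3.
No candidate beats all others: Granite beats Kestrel beats Forge beats Granite, a majority cycle.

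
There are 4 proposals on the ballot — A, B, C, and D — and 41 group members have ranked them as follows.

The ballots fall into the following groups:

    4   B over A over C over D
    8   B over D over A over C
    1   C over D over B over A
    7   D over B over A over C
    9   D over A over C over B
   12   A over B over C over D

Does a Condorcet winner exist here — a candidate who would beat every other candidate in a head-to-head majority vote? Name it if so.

There is no Condorcet winner

Head-to-head results (41 voters total):
A vs B: A wins 21–20.
A vs C: A wins 40–1.
A vs D: D wins 25–16.
B vs C: B wins 31–10.
B vs D: B wins 24–17.
C vs D: D wins 24–17.
No candidate beats all others: A beats B beats D beats A, a majority cycle.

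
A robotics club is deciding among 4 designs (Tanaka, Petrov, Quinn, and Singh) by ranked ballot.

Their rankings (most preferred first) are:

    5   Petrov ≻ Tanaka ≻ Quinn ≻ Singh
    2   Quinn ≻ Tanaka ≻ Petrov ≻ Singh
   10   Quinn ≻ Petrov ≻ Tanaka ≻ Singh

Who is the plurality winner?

First-place vote totals:
  Tanaka: 0
  Petrov: 5
  Quinn: 12
  Singh: 0
Quinn has the most first-place votes.

Quinn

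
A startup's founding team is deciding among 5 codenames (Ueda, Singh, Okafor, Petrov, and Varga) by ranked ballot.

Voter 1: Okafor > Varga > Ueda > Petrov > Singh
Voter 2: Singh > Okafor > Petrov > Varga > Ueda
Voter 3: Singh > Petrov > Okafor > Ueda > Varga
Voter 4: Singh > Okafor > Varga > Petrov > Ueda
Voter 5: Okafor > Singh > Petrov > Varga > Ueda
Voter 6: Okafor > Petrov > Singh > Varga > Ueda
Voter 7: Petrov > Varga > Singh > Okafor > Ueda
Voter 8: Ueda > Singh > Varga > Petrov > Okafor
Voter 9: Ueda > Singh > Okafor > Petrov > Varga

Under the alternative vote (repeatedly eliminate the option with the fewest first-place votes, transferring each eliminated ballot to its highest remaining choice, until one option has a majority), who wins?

Round 1: Singh 3, Okafor 3, Ueda 2, Petrov 1, Varga 0. Varga has the fewest and is eliminated.
Round 2: Singh 3, Okafor 3, Ueda 2, Petrov 1. Petrov has the fewest and is eliminated.
Round 3: Singh 4, Okafor 3, Ueda 2. Ueda has the fewest and is eliminated.
Round 4: Singh 6, Okafor 3. Singh has a majority.

Singh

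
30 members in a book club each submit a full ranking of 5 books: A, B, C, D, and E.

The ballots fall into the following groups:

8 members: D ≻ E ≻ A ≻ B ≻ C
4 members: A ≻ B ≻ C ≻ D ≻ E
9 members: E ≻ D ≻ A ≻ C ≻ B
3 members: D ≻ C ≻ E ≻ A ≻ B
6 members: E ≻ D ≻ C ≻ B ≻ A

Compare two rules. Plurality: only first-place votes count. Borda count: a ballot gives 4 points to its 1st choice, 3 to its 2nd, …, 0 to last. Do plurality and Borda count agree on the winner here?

No

Plurality first-place counts: A 4, B 0, C 0, D 11, E 15 → E.
Borda totals: A 53, B 26, C 38, D 93, E 90 → D.
The two rules disagree: plurality picks E, Borda picks D.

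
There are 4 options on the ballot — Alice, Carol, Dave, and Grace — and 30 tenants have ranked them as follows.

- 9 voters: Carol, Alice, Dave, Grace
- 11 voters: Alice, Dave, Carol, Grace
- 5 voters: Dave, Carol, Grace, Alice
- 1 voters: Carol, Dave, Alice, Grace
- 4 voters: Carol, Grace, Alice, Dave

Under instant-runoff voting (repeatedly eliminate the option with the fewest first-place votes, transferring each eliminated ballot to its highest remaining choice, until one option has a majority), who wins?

Carol

Round 1: Carol 14, Alice 11, Dave 5, Grace 0. Grace has the fewest and is eliminated.
Round 2: Carol 14, Alice 11, Dave 5. Dave has the fewest and is eliminated.
Round 3: Carol 19, Alice 11. Carol has a majority.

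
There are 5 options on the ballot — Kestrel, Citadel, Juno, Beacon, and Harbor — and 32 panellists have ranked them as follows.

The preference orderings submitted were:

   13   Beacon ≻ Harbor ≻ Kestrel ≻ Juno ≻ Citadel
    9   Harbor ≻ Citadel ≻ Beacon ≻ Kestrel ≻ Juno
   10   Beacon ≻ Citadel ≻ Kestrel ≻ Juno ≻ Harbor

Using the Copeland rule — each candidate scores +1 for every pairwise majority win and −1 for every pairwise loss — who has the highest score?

Pairwise results:
  Kestrel vs Citadel: Citadel wins 19–13.
  Kestrel vs Juno: Kestrel wins 32–0.
  Kestrel vs Beacon: Beacon wins 32–0.
  Kestrel vs Harbor: Harbor wins 22–10.
  Citadel vs Juno: Citadel wins 19–13.
  Citadel vs Beacon: Beacon wins 23–9.
  Citadel vs Harbor: Harbor wins 22–10.
  Juno vs Beacon: Beacon wins 32–0.
  Juno vs Harbor: Harbor wins 22–10.
  Beacon vs Harbor: Beacon wins 23–9.
Copeland scores (wins − losses):
  Kestrel: 1 − 3 = -2
  Citadel: 2 − 2 = 0
  Juno: 0 − 4 = -4
  Beacon: 4 − 0 = 4
  Harbor: 3 − 1 = 2
Beacon has the best Copeland score.

Beacon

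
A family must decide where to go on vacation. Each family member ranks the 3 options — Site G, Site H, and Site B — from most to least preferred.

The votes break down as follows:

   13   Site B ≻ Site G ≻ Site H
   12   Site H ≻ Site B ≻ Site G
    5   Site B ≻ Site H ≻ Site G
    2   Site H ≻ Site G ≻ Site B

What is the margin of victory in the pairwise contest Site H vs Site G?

Ballots ranking Site H above Site G: 12+5+2 = 19.
Ballots ranking Site G above Site H: 13.
Site H wins 19–13, a margin of 6.

6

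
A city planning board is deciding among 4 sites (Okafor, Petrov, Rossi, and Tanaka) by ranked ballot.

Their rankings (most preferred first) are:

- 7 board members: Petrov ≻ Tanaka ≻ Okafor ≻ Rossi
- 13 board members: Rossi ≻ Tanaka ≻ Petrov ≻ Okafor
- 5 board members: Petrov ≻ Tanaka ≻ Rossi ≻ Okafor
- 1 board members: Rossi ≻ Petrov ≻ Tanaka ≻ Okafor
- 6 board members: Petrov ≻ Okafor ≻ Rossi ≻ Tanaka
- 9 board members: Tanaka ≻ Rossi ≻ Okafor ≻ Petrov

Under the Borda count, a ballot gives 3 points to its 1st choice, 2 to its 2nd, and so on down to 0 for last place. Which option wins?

Tanaka

Borda scores:
  Okafor: 7·1 + 13·0 + 5·0 + 0 + 6·2 + 9·1 = 28
  Petrov: 7·3 + 13·1 + 5·3 + 2 + 6·3 + 9·0 = 69
  Rossi: 7·0 + 13·3 + 5·1 + 3 + 6·1 + 9·2 = 71
  Tanaka: 7·2 + 13·2 + 5·2 + 1 + 6·0 + 9·3 = 78
Tanaka has the highest total.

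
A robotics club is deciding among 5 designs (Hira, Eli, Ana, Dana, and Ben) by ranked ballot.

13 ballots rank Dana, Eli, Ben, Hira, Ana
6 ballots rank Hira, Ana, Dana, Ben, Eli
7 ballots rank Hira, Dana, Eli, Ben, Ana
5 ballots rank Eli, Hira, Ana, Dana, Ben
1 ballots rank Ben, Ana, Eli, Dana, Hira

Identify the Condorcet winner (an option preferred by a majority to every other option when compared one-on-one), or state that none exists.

No Condorcet winner

Head-to-head results (32 voters total):
Hira vs Eli: Eli wins 19–13.
Hira vs Ana: Hira wins 31–1.
Hira vs Dana: Hira wins 18–14.
Hira vs Ben: Hira wins 18–14.
Eli vs Ana: Eli wins 25–7.
Eli vs Dana: Dana wins 26–6.
Eli vs Ben: Eli wins 25–7.
Ana vs Dana: Dana wins 20–12.
Ana vs Ben: Ben wins 21–11.
Dana vs Ben: Dana wins 31–1.
No candidate beats all others: Hira beats Dana beats Eli beats Hira, a majority cycle.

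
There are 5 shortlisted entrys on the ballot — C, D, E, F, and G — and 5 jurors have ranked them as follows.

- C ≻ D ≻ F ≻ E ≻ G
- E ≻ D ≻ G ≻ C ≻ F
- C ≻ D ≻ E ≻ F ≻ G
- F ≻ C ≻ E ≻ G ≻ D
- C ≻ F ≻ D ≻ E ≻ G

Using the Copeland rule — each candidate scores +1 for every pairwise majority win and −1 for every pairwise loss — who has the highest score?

C

Pairwise results:
  C vs D: C wins 4–1.
  C vs E: C wins 4–1.
  C vs F: C wins 4–1.
  C vs G: C wins 4–1.
  D vs E: D wins 3–2.
  D vs F: D wins 3–2.
  D vs G: D wins 4–1.
  E vs F: F wins 3–2.
  E vs G: E wins 5–0.
  F vs G: F wins 4–1.
Copeland scores (wins − losses):
  C: 4 − 0 = 4
  D: 3 − 1 = 2
  E: 1 − 3 = -2
  F: 2 − 2 = 0
  G: 0 − 4 = -4
C has the best Copeland score.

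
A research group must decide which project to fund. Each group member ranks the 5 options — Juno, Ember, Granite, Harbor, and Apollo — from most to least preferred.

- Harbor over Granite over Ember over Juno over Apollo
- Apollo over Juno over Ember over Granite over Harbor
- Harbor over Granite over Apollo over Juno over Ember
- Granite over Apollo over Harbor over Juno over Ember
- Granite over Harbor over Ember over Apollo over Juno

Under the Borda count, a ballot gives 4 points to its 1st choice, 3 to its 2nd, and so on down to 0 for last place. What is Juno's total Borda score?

Borda scores:
  Juno: 1 + 3 + 1 + 1 + 0 = 6
  Ember: 2 + 2 + 0 + 0 + 2 = 6
  Granite: 3 + 1 + 3 + 4 + 4 = 15
  Harbor: 4 + 0 + 4 + 2 + 3 = 13
  Apollo: 0 + 4 + 2 + 3 + 1 = 10

6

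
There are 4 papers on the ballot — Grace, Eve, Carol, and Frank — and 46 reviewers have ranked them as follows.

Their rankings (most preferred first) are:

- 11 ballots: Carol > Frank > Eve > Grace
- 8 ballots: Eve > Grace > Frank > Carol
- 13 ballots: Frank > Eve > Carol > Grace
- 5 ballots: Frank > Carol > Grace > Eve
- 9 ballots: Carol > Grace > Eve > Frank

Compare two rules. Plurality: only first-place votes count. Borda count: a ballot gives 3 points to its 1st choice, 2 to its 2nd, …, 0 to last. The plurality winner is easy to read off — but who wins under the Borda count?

Frank

Plurality first-place counts: Grace 0, Eve 8, Carol 20, Frank 18 → Carol.
Borda totals: Grace 39, Eve 70, Carol 83, Frank 84 → Frank.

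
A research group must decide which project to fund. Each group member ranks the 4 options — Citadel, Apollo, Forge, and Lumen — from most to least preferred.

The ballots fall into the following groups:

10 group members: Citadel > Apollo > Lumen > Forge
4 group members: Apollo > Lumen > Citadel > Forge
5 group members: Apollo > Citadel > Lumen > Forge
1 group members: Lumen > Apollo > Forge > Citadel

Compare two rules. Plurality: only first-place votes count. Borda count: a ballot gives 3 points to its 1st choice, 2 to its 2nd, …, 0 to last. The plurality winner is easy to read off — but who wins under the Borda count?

Plurality first-place counts: Citadel 10, Apollo 9, Forge 0, Lumen 1 → Citadel.
Borda totals: Citadel 44, Apollo 49, Forge 1, Lumen 26 → Apollo.

Apollo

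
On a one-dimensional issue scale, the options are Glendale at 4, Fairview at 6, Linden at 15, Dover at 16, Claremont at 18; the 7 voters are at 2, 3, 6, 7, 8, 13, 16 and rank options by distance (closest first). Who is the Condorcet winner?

With single-peaked preferences on a line, the Condorcet winner is the candidate closest to the median voter.
The median voter (position 7) is closest to Fairview at 6.
Check: Fairview vs Glendale — voters closer to Fairview: 5 of 7.

Fairview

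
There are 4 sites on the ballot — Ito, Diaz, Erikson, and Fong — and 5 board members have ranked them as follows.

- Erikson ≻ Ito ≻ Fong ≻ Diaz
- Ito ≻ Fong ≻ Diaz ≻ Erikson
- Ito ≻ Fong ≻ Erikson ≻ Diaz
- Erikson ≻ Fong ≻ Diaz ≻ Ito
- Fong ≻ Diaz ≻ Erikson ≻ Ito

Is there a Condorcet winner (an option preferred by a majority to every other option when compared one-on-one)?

Head-to-head results (5 voters total):
Ito vs Diaz: Ito wins 3–2.
Ito vs Erikson: Erikson wins 3–2.
Ito vs Fong: Ito wins 3–2.
Diaz vs Erikson: Erikson wins 3–2.
Diaz vs Fong: Fong wins 5–0.
Erikson vs Fong: Fong wins 3–2.
No candidate beats all others: Ito beats Fong beats Erikson beats Ito, a majority cycle.

No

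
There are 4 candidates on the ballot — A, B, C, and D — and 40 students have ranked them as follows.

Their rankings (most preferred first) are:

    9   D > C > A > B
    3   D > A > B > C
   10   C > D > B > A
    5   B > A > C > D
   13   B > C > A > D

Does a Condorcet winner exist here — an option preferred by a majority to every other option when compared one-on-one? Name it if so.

Head-to-head results (40 voters total):
A vs B: B wins 28–12.
A vs C: C wins 32–8.
A vs D: D wins 22–18.
B vs C: B wins 21–19.
B vs D: D wins 22–18.
C vs D: C wins 28–12.
No candidate beats all others: B beats C beats D beats B, a majority cycle.

No Condorcet winner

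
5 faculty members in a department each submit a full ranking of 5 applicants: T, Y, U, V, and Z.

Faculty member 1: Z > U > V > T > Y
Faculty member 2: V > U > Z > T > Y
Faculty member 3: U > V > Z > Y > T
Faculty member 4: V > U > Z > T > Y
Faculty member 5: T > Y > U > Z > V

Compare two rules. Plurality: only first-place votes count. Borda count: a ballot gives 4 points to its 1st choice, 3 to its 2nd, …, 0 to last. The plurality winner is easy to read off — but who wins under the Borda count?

U

Plurality first-place counts: T 1, Y 0, U 1, V 2, Z 1 → V.
Borda totals: T 7, Y 4, U 15, V 13, Z 11 → U.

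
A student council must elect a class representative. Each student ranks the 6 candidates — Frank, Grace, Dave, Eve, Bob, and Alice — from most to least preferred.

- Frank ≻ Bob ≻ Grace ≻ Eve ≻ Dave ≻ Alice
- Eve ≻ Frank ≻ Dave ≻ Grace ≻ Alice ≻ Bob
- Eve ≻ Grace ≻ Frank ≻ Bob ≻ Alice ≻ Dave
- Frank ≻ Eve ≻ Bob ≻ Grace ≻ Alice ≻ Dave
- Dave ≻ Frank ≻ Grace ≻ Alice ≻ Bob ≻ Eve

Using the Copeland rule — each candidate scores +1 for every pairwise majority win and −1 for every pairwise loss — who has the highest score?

Frank

Pairwise results:
  Frank vs Grace: Frank wins 4–1.
  Frank vs Dave: Frank wins 4–1.
  Frank vs Eve: Frank wins 3–2.
  Frank vs Bob: Frank wins 5–0.
  Frank vs Alice: Frank wins 5–0.
  Grace vs Dave: Grace wins 3–2.
  Grace vs Eve: Eve wins 3–2.
  Grace vs Bob: Grace wins 3–2.
  Grace vs Alice: Grace wins 5–0.
  Dave vs Eve: Eve wins 4–1.
  Dave vs Bob: Bob wins 3–2.
  Dave vs Alice: Dave wins 3–2.
  Eve vs Bob: Eve wins 3–2.
  Eve vs Alice: Eve wins 4–1.
  Bob vs Alice: Bob wins 3–2.
Copeland scores (wins − losses):
  Frank: 5 − 0 = 5
  Grace: 3 − 2 = 1
  Dave: 1 − 4 = -3
  Eve: 4 − 1 = 3
  Bob: 2 − 3 = -1
  Alice: 0 − 5 = -5
Frank has the best Copeland score.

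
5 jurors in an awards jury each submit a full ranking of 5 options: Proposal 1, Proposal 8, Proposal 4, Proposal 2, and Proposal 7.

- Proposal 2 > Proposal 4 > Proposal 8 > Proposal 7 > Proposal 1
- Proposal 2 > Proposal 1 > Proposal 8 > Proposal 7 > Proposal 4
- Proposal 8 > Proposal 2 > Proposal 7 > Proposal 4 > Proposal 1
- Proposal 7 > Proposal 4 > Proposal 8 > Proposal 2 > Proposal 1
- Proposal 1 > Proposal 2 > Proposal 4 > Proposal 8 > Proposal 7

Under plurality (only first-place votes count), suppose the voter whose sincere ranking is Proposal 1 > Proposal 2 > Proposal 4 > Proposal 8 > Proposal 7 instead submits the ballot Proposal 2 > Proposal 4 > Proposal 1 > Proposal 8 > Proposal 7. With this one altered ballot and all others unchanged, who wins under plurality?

Proposal 2

First-place totals with the altered ballot: Proposal 1 0, Proposal 8 1, Proposal 4 0, Proposal 2 3, Proposal 7 1.
The winner is unchanged: still Proposal 2.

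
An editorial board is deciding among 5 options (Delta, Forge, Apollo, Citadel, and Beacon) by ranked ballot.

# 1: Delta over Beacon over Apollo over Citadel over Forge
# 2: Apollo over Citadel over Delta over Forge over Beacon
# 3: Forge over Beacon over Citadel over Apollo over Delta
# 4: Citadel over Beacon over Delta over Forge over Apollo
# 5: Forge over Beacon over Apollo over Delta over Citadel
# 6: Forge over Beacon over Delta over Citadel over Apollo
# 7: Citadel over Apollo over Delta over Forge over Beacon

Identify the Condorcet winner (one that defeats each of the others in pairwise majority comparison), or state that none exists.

Head-to-head results (7 voters total):
Delta vs Forge: Delta wins 4–3.
Delta vs Apollo: Apollo wins 4–3.
Delta vs Citadel: Citadel wins 4–3.
Delta vs Beacon: Beacon wins 4–3.
Forge vs Apollo: Forge wins 4–3.
Forge vs Citadel: Citadel wins 4–3.
Forge vs Beacon: Forge wins 5–2.
Apollo vs Citadel: Citadel wins 4–3.
Apollo vs Beacon: Beacon wins 5–2.
Citadel vs Beacon: Beacon wins 4–3.
No candidate beats all others: Delta beats Forge beats Apollo beats Delta, a majority cycle.

There is no Condorcet winner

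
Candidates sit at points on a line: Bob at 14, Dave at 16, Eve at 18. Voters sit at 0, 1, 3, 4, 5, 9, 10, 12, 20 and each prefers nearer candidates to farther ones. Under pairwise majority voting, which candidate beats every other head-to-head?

Bob

With single-peaked preferences on a line, the Condorcet winner is the candidate closest to the median voter.
The median voter (position 5) is closest to Bob at 14.
Check: Bob vs Dave — voters closer to Bob: 8 of 9.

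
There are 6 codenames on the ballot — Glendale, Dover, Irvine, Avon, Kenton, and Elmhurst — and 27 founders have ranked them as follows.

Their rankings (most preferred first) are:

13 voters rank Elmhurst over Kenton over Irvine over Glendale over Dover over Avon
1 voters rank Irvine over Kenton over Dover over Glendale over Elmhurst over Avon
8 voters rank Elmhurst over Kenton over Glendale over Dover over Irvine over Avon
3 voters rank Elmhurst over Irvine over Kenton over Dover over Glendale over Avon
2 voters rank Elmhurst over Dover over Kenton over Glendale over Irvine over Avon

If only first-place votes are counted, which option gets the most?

First-place vote totals:
  Glendale: 0
  Dover: 0
  Irvine: 1
  Avon: 0
  Kenton: 0
  Elmhurst: 26
Elmhurst has the most first-place votes.

Elmhurst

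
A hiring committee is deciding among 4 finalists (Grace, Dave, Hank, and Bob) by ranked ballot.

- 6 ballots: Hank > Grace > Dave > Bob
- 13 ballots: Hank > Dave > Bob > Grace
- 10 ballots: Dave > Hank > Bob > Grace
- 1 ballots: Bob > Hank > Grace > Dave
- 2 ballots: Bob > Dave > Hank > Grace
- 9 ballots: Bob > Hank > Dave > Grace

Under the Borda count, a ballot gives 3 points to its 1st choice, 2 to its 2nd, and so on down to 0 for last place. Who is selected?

Hank

Borda scores:
  Grace: 6·2 + 13·0 + 10·0 + 1 + 2·0 + 9·0 = 13
  Dave: 6·1 + 13·2 + 10·3 + 0 + 2·2 + 9·1 = 75
  Hank: 6·3 + 13·3 + 10·2 + 2 + 2·1 + 9·2 = 99
  Bob: 6·0 + 13·1 + 10·1 + 3 + 2·3 + 9·3 = 59
Hank has the highest total.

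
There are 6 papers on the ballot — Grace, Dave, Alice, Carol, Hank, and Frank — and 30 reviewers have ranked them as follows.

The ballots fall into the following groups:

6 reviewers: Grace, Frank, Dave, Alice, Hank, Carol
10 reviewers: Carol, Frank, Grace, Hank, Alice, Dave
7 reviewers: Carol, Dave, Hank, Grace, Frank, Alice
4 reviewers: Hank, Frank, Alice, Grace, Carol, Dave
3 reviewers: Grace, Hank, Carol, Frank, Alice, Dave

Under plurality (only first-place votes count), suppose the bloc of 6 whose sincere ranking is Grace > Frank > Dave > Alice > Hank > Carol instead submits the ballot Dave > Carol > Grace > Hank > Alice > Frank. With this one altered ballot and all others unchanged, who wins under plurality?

First-place totals with the altered ballot: Grace 3, Dave 6, Alice 0, Carol 17, Hank 4, Frank 0.
The winner is unchanged: still Carol.

Carol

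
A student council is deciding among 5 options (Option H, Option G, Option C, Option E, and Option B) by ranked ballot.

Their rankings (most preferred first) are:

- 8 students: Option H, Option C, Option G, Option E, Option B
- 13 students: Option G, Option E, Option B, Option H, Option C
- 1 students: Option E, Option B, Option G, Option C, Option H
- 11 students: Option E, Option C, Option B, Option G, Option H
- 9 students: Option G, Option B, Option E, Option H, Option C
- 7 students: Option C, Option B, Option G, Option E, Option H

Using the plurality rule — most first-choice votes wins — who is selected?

Option G

First-place vote totals:
  Option H: 8
  Option G: 22
  Option C: 7
  Option E: 12
  Option B: 0
Option G has the most first-place votes.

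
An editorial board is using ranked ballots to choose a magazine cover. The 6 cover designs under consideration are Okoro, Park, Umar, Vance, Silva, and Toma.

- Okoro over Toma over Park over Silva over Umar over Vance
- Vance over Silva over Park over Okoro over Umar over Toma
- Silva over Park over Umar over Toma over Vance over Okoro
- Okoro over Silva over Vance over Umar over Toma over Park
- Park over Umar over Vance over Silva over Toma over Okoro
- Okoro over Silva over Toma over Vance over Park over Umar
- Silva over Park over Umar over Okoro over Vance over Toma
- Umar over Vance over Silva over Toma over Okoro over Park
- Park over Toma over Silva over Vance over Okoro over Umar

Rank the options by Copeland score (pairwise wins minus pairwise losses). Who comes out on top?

Silva

Pairwise results:
  Okoro vs Park: Park wins 5–4.
  Okoro vs Umar: Okoro wins 5–4.
  Okoro vs Vance: Vance wins 5–4.
  Okoro vs Silva: Silva wins 6–3.
  Okoro vs Toma: Okoro wins 5–4.
  Park vs Umar: Park wins 7–2.
  Park vs Vance: Park wins 5–4.
  Park vs Silva: Silva wins 6–3.
  Park vs Toma: Park wins 5–4.
  Umar vs Vance: Umar wins 5–4.
  Umar vs Silva: Silva wins 7–2.
  Umar vs Toma: Umar wins 6–3.
  Vance vs Silva: Silva wins 6–3.
  Vance vs Toma: Vance wins 5–4.
  Silva vs Toma: Silva wins 7–2.
Copeland scores (wins − losses):
  Okoro: 2 − 3 = -1
  Park: 4 − 1 = 3
  Umar: 2 − 3 = -1
  Vance: 2 − 3 = -1
  Silva: 5 − 0 = 5
  Toma: 0 − 5 = -5
Silva has the best Copeland score.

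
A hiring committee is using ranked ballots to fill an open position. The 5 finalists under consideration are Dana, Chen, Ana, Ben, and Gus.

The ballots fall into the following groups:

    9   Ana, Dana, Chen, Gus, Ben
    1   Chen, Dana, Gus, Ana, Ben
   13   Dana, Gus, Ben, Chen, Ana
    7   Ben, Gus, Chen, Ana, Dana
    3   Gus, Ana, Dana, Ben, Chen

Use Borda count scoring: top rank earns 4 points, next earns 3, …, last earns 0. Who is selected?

Borda scores:
  Dana: 9·3 + 3 + 13·4 + 7·0 + 3·2 = 88
  Chen: 9·2 + 4 + 13·1 + 7·2 + 3·0 = 49
  Ana: 9·4 + 1 + 13·0 + 7·1 + 3·3 = 53
  Ben: 9·0 + 0 + 13·2 + 7·4 + 3·1 = 57
  Gus: 9·1 + 2 + 13·3 + 7·3 + 3·4 = 83
Dana has the highest total.

Dana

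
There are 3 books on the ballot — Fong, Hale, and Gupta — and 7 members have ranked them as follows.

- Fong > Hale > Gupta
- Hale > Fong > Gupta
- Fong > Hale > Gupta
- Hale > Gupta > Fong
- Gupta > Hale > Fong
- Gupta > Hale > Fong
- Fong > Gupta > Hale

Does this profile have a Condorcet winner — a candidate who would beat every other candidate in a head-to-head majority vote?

Yes

Head-to-head results (7 voters total):
Fong vs Hale: Hale wins 4–3.
Fong vs Gupta: Fong wins 4–3.
Hale vs Gupta: Hale wins 4–3.
Hale beats each rival — Fong (4–3), Gupta (4–3) — so Hale is the Condorcet winner.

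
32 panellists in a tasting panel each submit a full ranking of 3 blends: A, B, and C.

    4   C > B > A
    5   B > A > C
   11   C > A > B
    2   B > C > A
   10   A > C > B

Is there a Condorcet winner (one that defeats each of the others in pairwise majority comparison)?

Head-to-head results (32 voters total):
A vs B: A wins 21–11.
A vs C: C wins 17–15.
B vs C: C wins 25–7.
C beats each rival — A (17–15), B (25–7) — so C is the Condorcet winner.

Yes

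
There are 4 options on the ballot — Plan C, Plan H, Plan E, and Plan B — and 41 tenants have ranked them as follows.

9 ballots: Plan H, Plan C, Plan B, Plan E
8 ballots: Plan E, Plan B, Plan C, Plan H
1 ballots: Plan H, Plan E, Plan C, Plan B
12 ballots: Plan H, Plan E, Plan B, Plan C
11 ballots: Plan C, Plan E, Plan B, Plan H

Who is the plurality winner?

Plan H

First-place vote totals:
  Plan C: 11
  Plan H: 22
  Plan E: 8
  Plan B: 0
Plan H has the most first-place votes.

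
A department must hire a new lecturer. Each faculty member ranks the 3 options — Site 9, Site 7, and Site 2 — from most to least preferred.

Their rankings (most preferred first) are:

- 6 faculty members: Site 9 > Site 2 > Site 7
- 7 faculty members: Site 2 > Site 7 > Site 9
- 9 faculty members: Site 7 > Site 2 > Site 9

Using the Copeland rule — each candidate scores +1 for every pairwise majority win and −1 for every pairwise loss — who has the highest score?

Pairwise results:
  Site 9 vs Site 7: Site 7 wins 16–6.
  Site 9 vs Site 2: Site 2 wins 16–6.
  Site 7 vs Site 2: Site 2 wins 13–9.
Copeland scores (wins − losses):
  Site 9: 0 − 2 = -2
  Site 7: 1 − 1 = 0
  Site 2: 2 − 0 = 2
Site 2 has the best Copeland score.

Site 2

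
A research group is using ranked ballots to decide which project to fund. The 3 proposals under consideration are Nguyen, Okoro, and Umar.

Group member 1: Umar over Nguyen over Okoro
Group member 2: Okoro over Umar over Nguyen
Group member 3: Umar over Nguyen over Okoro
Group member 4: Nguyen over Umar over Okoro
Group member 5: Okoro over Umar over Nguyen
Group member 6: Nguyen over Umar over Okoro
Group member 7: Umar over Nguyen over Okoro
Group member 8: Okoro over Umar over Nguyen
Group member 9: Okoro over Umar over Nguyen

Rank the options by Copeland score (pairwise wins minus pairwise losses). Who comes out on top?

Pairwise results:
  Nguyen vs Okoro: Nguyen wins 5–4.
  Nguyen vs Umar: Umar wins 7–2.
  Okoro vs Umar: Umar wins 5–4.
Copeland scores (wins − losses):
  Nguyen: 1 − 1 = 0
  Okoro: 0 − 2 = -2
  Umar: 2 − 0 = 2
Umar has the best Copeland score.

Umar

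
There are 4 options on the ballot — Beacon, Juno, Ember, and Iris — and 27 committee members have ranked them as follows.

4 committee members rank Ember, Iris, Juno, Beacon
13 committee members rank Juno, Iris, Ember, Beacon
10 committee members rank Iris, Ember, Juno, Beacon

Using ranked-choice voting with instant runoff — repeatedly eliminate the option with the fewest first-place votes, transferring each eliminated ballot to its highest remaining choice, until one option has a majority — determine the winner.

Iris

Round 1: Juno 13, Iris 10, Ember 4, Beacon 0. Beacon has the fewest and is eliminated.
Round 2: Juno 13, Iris 10, Ember 4. Ember has the fewest and is eliminated.
Round 3: Iris 14, Juno 13. Iris has a majority.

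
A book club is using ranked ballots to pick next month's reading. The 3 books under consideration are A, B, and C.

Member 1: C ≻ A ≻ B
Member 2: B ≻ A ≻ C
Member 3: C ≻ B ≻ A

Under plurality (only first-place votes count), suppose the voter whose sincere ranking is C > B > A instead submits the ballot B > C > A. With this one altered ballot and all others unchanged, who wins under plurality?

First-place totals with the altered ballot: A 0, B 2, C 1.
The switch changes the winner from C to B.

B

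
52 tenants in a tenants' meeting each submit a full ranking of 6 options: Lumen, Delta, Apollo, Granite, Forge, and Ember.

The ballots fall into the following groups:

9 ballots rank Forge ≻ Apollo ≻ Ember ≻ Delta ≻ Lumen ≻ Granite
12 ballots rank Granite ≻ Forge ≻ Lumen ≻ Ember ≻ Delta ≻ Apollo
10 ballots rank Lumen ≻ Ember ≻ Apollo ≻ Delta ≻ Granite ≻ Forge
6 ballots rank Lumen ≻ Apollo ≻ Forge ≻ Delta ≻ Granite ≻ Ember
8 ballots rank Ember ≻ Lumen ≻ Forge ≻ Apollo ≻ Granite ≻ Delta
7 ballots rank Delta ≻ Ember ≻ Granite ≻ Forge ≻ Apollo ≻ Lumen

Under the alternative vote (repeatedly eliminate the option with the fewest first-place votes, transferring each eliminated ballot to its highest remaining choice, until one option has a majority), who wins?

Lumen

Round 1: Lumen 16, Granite 12, Forge 9, Ember 8, Delta 7, Apollo 0. Apollo has the fewest and is eliminated.
Round 2: Lumen 16, Granite 12, Forge 9, Ember 8, Delta 7. Delta has the fewest and is eliminated.
Round 3: Lumen 16, Ember 15, Granite 12, Forge 9. Forge has the fewest and is eliminated.
Round 4: Ember 24, Lumen 16, Granite 12. Granite has the fewest and is eliminated.
Round 5: Lumen 28, Ember 24. Lumen has a majority.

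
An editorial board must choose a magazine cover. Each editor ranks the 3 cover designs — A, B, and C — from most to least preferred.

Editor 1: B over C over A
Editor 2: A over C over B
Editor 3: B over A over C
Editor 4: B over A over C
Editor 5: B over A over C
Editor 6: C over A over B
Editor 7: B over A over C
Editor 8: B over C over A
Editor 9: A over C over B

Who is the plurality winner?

B

First-place vote totals:
  A: 2
  B: 6
  C: 1
B has the most first-place votes.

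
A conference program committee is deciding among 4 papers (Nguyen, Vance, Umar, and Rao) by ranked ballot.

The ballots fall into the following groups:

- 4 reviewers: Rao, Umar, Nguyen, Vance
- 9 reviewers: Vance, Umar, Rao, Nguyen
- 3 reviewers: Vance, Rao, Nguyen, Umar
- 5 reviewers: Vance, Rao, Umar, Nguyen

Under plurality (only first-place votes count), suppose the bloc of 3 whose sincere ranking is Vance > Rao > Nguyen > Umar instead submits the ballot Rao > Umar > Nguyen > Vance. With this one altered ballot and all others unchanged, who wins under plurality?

Vance

First-place totals with the altered ballot: Nguyen 0, Vance 14, Umar 0, Rao 7.
The winner is unchanged: still Vance.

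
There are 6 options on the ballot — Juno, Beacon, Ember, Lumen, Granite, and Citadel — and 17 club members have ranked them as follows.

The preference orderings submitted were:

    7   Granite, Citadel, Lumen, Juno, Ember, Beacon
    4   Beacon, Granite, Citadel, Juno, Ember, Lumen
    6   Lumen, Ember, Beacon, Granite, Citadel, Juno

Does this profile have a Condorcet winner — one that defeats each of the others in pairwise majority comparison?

Head-to-head results (17 voters total):
Juno vs Beacon: Beacon wins 10–7.
Juno vs Ember: Juno wins 11–6.
Juno vs Lumen: Lumen wins 13–4.
Juno vs Granite: Granite wins 17–0.
Juno vs Citadel: Citadel wins 17–0.
Beacon vs Ember: Ember wins 13–4.
Beacon vs Lumen: Lumen wins 13–4.
Beacon vs Granite: Beacon wins 10–7.
Beacon vs Citadel: Beacon wins 10–7.
Ember vs Lumen: Lumen wins 13–4.
Ember vs Granite: Granite wins 11–6.
Ember vs Citadel: Citadel wins 11–6.
Lumen vs Granite: Granite wins 11–6.
Lumen vs Citadel: Citadel wins 11–6.
Granite vs Citadel: Granite wins 17–0.
No candidate beats all others: Juno beats Ember beats Beacon beats Juno, a majority cycle.

No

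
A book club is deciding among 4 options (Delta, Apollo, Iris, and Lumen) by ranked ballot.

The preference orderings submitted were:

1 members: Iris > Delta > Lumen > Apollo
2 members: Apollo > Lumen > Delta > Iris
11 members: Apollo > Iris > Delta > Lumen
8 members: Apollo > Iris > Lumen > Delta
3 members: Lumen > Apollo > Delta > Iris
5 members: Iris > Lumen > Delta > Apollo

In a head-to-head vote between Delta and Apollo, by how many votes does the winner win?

Ballots ranking Delta above Apollo: 1+5 = 6.
Ballots ranking Apollo above Delta: 2+11+8+3 = 24.
Apollo wins 24–6, a margin of 18.

18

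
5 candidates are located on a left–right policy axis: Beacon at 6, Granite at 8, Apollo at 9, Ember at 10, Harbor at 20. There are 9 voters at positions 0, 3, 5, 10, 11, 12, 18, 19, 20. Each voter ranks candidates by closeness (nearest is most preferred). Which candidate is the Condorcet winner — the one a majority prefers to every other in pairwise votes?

Ember

With single-peaked preferences on a line, the Condorcet winner is the candidate closest to the median voter.
The median voter (position 11) is closest to Ember at 10.
Check: Ember vs Granite — voters closer to Ember: 6 of 9.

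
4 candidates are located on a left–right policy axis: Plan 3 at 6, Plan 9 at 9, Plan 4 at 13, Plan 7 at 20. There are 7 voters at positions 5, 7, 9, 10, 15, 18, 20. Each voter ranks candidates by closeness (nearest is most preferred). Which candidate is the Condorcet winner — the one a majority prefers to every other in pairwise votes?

With single-peaked preferences on a line, the Condorcet winner is the candidate closest to the median voter.
The median voter (position 10) is closest to Plan 9 at 9.
Check: Plan 9 vs Plan 3 — voters closer to Plan 9: 5 of 7.

Plan 9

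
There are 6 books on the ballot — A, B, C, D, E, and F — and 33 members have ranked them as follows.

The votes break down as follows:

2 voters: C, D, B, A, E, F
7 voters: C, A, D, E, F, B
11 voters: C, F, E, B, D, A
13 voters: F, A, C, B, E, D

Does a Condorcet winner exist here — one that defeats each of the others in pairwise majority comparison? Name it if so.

C

Head-to-head results (33 voters total):
A vs B: A wins 20–13.
A vs C: C wins 20–13.
A vs D: A wins 20–13.
A vs E: A wins 22–11.
A vs F: F wins 24–9.
B vs C: C wins 33–0.
B vs D: B wins 24–9.
B vs E: E wins 18–15.
B vs F: F wins 31–2.
C vs D: C wins 33–0.
C vs E: C wins 33–0.
C vs F: C wins 20–13.
D vs E: E wins 24–9.
D vs F: F wins 24–9.
E vs F: F wins 24–9.
C beats each rival — A (20–13), B (33–0), D (33–0), E (33–0), F (20–13) — so C is the Condorcet winner.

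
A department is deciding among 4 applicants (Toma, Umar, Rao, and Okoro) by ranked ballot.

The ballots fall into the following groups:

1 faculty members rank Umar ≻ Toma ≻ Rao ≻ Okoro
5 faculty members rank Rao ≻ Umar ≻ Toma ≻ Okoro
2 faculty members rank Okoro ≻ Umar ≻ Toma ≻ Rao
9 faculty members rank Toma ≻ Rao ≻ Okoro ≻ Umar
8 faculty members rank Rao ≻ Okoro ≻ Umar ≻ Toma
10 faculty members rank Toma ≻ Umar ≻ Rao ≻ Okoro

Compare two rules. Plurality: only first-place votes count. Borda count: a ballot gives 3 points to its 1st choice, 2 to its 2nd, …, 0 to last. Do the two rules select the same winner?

Plurality first-place counts: Toma 19, Umar 1, Rao 13, Okoro 2 → Toma.
Borda totals: Toma 66, Umar 45, Rao 68, Okoro 31 → Rao.
The two rules disagree: plurality picks Toma, Borda picks Rao.

No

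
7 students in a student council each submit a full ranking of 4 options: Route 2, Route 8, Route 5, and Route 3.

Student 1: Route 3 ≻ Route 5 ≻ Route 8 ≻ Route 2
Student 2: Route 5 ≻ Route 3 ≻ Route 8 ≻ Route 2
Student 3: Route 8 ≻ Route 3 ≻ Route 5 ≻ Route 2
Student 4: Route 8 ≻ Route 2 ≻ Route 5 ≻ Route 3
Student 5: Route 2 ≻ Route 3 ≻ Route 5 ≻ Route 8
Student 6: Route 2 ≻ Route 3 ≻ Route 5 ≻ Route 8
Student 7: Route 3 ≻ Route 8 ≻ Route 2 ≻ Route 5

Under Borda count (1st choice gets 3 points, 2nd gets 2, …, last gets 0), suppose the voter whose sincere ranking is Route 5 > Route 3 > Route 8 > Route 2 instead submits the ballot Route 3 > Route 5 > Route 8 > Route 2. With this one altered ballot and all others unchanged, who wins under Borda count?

Route 3

Borda totals with the altered ballot: Route 2 9, Route 8 10, Route 5 8, Route 3 15.
The winner is unchanged: still Route 3.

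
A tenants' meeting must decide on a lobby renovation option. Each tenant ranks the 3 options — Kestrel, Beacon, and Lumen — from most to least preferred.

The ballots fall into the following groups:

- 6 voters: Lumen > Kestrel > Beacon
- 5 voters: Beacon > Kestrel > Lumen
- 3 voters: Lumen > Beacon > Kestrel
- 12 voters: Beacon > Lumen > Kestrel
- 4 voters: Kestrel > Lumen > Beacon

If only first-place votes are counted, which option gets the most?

Beacon

First-place vote totals:
  Kestrel: 4
  Beacon: 17
  Lumen: 9
Beacon has the most first-place votes.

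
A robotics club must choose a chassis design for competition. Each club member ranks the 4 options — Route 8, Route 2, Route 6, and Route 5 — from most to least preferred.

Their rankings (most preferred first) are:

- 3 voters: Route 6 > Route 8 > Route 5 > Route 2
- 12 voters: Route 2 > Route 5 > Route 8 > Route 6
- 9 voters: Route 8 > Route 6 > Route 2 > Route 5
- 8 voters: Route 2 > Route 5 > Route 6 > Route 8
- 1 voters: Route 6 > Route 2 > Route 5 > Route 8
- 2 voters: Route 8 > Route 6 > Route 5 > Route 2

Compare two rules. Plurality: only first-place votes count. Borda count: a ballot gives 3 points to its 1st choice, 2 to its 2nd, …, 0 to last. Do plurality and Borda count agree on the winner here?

Yes

Plurality first-place counts: Route 8 11, Route 2 20, Route 6 4, Route 5 0 → Route 2.
Borda totals: Route 8 51, Route 2 71, Route 6 42, Route 5 46 → Route 2.
The two rules agree on Route 2.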